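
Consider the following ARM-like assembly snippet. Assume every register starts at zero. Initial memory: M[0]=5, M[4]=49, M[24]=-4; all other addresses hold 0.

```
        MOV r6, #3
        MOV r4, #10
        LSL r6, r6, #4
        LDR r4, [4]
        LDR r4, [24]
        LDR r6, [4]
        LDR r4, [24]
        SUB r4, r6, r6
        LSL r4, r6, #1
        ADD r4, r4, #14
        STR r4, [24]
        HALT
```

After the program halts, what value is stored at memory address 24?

112

MOV r6, #3 → r6=3
MOV r4, #10 → r4=10
LSL r6, r6, #4 → r6=3<<4=48
LDR r4, [4] → r4=M[4]=49
LDR r4, [24] → r4=M[24]=-4
LDR r6, [4] → r6=M[4]=49
LDR r4, [24] → r4=M[24]=-4
SUB r4, r6, r6 → r4=49-49=0
LSL r4, r6, #1 → r4=49<<1=98
ADD r4, r4, #14 → r4=98+14=112
STR r4, [24] → M[24]=112
halt.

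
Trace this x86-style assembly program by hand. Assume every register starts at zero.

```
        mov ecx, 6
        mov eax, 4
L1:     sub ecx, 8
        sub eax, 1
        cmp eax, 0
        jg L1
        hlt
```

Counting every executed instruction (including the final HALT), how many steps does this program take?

19

ecx=6
eax=4
ecx=6-8=-2
eax=4-1=3
cmp eax, 0  (cmp 3,0)
jg L1: taken
ecx=(-2)-8=-10
eax=3-1=2
cmp eax, 0  (cmp 2,0)
jg L1: taken
ecx=(-10)-8=-18
eax=2-1=1
cmp eax, 0  (cmp 1,0)
jg L1: taken
ecx=(-18)-8=-26
eax=1-1=0
cmp eax, 0  (cmp 0,0)
jg L1: not taken
halt.
Total executed instructions: 19.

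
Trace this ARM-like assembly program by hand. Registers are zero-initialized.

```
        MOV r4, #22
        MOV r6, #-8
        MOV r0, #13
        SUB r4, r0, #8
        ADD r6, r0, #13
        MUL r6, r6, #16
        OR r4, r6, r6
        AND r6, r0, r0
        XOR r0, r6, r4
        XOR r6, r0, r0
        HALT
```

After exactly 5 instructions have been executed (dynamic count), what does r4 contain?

5

MOV r4, #22 → r4=22
MOV r6, #-8 → r6=-8
MOV r0, #13 → r0=13
SUB r4, r0, #8 → r4=13-8=5
ADD r6, r0, #13 → r6=13+13=26
After step 5: r4 = 5.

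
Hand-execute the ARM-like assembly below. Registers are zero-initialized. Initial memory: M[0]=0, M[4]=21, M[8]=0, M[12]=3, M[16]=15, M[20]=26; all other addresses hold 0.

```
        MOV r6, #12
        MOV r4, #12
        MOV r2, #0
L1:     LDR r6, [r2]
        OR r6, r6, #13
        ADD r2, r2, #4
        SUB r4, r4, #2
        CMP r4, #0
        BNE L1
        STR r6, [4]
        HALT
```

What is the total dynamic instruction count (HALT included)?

41

after MOV r6, #12: r6=12
after MOV r4, #12: r4=12
after MOV r2, #0: r2=0
after LDR r6, [r2]: r6=M[0]=0
after OR r6, r6, #13: r6=0|13=13
after ADD r2, r2, #4: r2=0+4=4
after SUB r4, r4, #2: r4=12-2=10
CMP r4, #0  (cmp 10,0)
BNE L1: taken
after LDR r6, [r2]: r6=M[4]=21
after OR r6, r6, #13: r6=21|13=29
after ADD r2, r2, #4: r2=4+4=8
after SUB r4, r4, #2: r4=10-2=8
CMP r4, #0  (cmp 8,0)
BNE L1: taken
after LDR r6, [r2]: r6=M[8]=0
after OR r6, r6, #13: r6=0|13=13
after ADD r2, r2, #4: r2=8+4=12
after SUB r4, r4, #2: r4=8-2=6
CMP r4, #0  (cmp 6,0)
BNE L1: taken
after LDR r6, [r2]: r6=M[12]=3
after OR r6, r6, #13: r6=3|13=15
after ADD r2, r2, #4: r2=12+4=16
after SUB r4, r4, #2: r4=6-2=4
CMP r4, #0  (cmp 4,0)
BNE L1: taken
after LDR r6, [r2]: r6=M[16]=15
after OR r6, r6, #13: r6=15|13=15
after ADD r2, r2, #4: r2=16+4=20
after SUB r4, r4, #2: r4=4-2=2
CMP r4, #0  (cmp 2,0)
BNE L1: taken
after LDR r6, [r2]: r6=M[20]=26
after OR r6, r6, #13: r6=26|13=31
after ADD r2, r2, #4: r2=20+4=24
after SUB r4, r4, #2: r4=2-2=0
CMP r4, #0  (cmp 0,0)
BNE L1: not taken
STR r6, [4] → M[4]=31
halt.
Total executed instructions: 41.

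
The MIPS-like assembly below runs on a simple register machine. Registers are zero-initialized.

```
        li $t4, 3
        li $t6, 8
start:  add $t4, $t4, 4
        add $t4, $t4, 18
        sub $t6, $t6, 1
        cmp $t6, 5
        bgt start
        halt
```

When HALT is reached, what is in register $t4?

after li $t4, 3: $t4=3
after li $t6, 8: $t6=8
after add $t4, $t4, 4: $t4=3+4=7
after add $t4, $t4, 18: $t4=7+18=25
after sub $t6, $t6, 1: $t6=8-1=7
cmp $t6, 5  (cmp 7,5)
bgt start: taken
after add $t4, $t4, 4: $t4=25+4=29
after add $t4, $t4, 18: $t4=29+18=47
after sub $t6, $t6, 1: $t6=7-1=6
cmp $t6, 5  (cmp 6,5)
bgt start: taken
after add $t4, $t4, 4: $t4=47+4=51
after add $t4, $t4, 18: $t4=51+18=69
after sub $t6, $t6, 1: $t6=6-1=5
cmp $t6, 5  (cmp 5,5)
bgt start: not taken
halt.

69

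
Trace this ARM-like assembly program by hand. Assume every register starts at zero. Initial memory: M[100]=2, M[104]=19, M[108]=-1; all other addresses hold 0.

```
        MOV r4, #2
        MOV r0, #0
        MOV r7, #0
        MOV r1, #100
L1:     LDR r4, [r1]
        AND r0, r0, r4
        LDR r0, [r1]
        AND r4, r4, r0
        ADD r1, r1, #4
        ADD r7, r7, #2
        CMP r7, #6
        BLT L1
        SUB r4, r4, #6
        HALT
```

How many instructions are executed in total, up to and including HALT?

MOV r4, #2 → r4=2
MOV r0, #0 → r0=0
MOV r7, #0 → r7=0
MOV r1, #100 → r1=100
LDR r4, [r1] → r4=M[100]=2
AND r0, r0, r4 → r0=0&2=0
LDR r0, [r1] → r0=M[100]=2
AND r4, r4, r0 → r4=2&2=2
ADD r1, r1, #4 → r1=100+4=104
ADD r7, r7, #2 → r7=0+2=2
CMP r7, #6  (cmp 2,6)
BLT L1: taken
LDR r4, [r1] → r4=M[104]=19
AND r0, r0, r4 → r0=2&19=2
LDR r0, [r1] → r0=M[104]=19
AND r4, r4, r0 → r4=19&19=19
ADD r1, r1, #4 → r1=104+4=108
ADD r7, r7, #2 → r7=2+2=4
CMP r7, #6  (cmp 4,6)
BLT L1: taken
LDR r4, [r1] → r4=M[108]=-1
AND r0, r0, r4 → r0=19&(-1)=19
LDR r0, [r1] → r0=M[108]=-1
AND r4, r4, r0 → r4=(-1)&(-1)=-1
ADD r1, r1, #4 → r1=108+4=112
ADD r7, r7, #2 → r7=4+2=6
CMP r7, #6  (cmp 6,6)
BLT L1: not taken
SUB r4, r4, #6 → r4=(-1)-6=-7
halt.
Total executed instructions: 30.

30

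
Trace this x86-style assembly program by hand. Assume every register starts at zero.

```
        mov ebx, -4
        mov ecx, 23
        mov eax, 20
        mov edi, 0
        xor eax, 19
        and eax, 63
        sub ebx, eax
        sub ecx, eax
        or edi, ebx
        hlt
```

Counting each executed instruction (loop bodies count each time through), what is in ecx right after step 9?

after mov ebx, -4: ebx=-4
after mov ecx, 23: ecx=23
after mov eax, 20: eax=20
after mov edi, 0: edi=0
after xor eax, 19: eax=20^19=7
after and eax, 63: eax=7&63=7
after sub ebx, eax: ebx=(-4)-7=-11
after sub ecx, eax: ecx=23-7=16
after or edi, ebx: edi=0|(-11)=-11
After step 9: ecx = 16.

16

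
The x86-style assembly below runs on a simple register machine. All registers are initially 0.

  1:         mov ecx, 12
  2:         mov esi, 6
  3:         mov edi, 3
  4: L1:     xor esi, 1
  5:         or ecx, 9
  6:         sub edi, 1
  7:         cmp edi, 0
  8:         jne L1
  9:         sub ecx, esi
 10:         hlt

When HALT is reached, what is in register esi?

7

mov ecx, 12 → ecx=12
mov esi, 6 → esi=6
mov edi, 3 → edi=3
xor esi, 1 → esi=6^1=7
or ecx, 9 → ecx=12|9=13
sub edi, 1 → edi=3-1=2
cmp edi, 0  (cmp 2,0)
jne L1: taken
xor esi, 1 → esi=7^1=6
or ecx, 9 → ecx=13|9=13
sub edi, 1 → edi=2-1=1
cmp edi, 0  (cmp 1,0)
jne L1: taken
xor esi, 1 → esi=6^1=7
or ecx, 9 → ecx=13|9=13
sub edi, 1 → edi=1-1=0
cmp edi, 0  (cmp 0,0)
jne L1: not taken
sub ecx, esi → ecx=13-7=6
halt.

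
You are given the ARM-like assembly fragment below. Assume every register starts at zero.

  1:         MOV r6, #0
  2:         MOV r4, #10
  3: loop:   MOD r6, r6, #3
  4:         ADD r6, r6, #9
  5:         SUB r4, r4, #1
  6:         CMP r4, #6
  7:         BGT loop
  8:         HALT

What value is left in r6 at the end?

9

r6=0
r4=10
r6=0%3=0
r6=0+9=9
r4=10-1=9
CMP r4, #6  (cmp 9,6)
BGT loop: taken
r6=9%3=0
r6=0+9=9
r4=9-1=8
CMP r4, #6  (cmp 8,6)
BGT loop: taken
r6=9%3=0
r6=0+9=9
r4=8-1=7
CMP r4, #6  (cmp 7,6)
BGT loop: taken
r6=9%3=0
r6=0+9=9
r4=7-1=6
CMP r4, #6  (cmp 6,6)
BGT loop: not taken
halt.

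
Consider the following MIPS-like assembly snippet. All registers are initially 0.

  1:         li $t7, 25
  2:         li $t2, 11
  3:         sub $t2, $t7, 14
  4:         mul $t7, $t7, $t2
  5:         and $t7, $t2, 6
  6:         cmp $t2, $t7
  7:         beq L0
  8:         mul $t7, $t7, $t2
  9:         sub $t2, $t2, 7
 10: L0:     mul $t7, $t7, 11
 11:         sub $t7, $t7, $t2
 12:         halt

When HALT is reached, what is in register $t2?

4

li $t7, 25 → $t7=25
li $t2, 11 → $t2=11
sub $t2, $t7, 14 → $t2=25-14=11
mul $t7, $t7, $t2 → $t7=25*11=275
and $t7, $t2, 6 → $t7=11&6=2
cmp $t2, $t7  (cmp 11,2)
beq L0: not taken
mul $t7, $t7, $t2 → $t7=2*11=22
sub $t2, $t2, 7 → $t2=11-7=4
mul $t7, $t7, 11 → $t7=22*11=242
sub $t7, $t7, $t2 → $t7=242-4=238
halt.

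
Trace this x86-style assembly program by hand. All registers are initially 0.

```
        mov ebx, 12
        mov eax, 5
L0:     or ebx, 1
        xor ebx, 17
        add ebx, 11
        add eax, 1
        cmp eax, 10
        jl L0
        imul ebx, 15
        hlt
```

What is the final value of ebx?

mov ebx, 12 → ebx=12
mov eax, 5 → eax=5
or ebx, 1 → ebx=12|1=13
xor ebx, 17 → ebx=13^17=28
add ebx, 11 → ebx=28+11=39
add eax, 1 → eax=5+1=6
cmp eax, 10  (cmp 6,10)
jl L0: taken
or ebx, 1 → ebx=39|1=39
xor ebx, 17 → ebx=39^17=54
add ebx, 11 → ebx=54+11=65
add eax, 1 → eax=6+1=7
cmp eax, 10  (cmp 7,10)
jl L0: taken
or ebx, 1 → ebx=65|1=65
xor ebx, 17 → ebx=65^17=80
add ebx, 11 → ebx=80+11=91
add eax, 1 → eax=7+1=8
cmp eax, 10  (cmp 8,10)
jl L0: taken
or ebx, 1 → ebx=91|1=91
xor ebx, 17 → ebx=91^17=74
add ebx, 11 → ebx=74+11=85
add eax, 1 → eax=8+1=9
cmp eax, 10  (cmp 9,10)
jl L0: taken
or ebx, 1 → ebx=85|1=85
xor ebx, 17 → ebx=85^17=68
add ebx, 11 → ebx=68+11=79
add eax, 1 → eax=9+1=10
cmp eax, 10  (cmp 10,10)
jl L0: not taken
imul ebx, 15 → ebx=79*15=1185
halt.

1185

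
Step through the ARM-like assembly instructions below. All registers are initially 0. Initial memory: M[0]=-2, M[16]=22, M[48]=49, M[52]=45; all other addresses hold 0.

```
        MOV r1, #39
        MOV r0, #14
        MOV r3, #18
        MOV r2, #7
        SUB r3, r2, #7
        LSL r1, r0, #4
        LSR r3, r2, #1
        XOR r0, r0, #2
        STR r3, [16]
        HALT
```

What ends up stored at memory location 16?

MOV r1, #39 → r1=39
MOV r0, #14 → r0=14
MOV r3, #18 → r3=18
MOV r2, #7 → r2=7
SUB r3, r2, #7 → r3=7-7=0
LSL r1, r0, #4 → r1=14<<4=224
LSR r3, r2, #1 → r3=7>>1=3
XOR r0, r0, #2 → r0=14^2=12
STR r3, [16] → M[16]=3
halt.

3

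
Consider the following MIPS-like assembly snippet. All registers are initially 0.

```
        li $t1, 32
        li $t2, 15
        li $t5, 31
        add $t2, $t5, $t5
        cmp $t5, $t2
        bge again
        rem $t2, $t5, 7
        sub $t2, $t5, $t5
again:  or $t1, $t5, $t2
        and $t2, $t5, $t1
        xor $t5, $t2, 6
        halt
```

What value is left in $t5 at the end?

25

li $t1, 32 → $t1=32
li $t2, 15 → $t2=15
li $t5, 31 → $t5=31
add $t2, $t5, $t5 → $t2=31+31=62
cmp $t5, $t2  (cmp 31,62)
bge again: not taken
rem $t2, $t5, 7 → $t2=31%7=3
sub $t2, $t5, $t5 → $t2=31-31=0
or $t1, $t5, $t2 → $t1=31|0=31
and $t2, $t5, $t1 → $t2=31&31=31
xor $t5, $t2, 6 → $t5=31^6=25
halt.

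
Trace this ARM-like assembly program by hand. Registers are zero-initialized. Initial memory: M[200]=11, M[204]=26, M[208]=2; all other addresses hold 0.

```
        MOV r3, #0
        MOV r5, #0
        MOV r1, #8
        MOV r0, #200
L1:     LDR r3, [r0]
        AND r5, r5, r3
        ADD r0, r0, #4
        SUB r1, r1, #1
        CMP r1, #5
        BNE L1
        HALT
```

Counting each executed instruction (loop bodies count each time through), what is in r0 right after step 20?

212

r3=0
r5=0
r1=8
r0=200
r3=M[200]=11
r5=0&11=0
r0=200+4=204
r1=8-1=7
CMP r1, #5  (cmp 7,5)
BNE L1: taken
r3=M[204]=26
r5=0&26=0
r0=204+4=208
r1=7-1=6
CMP r1, #5  (cmp 6,5)
BNE L1: taken
r3=M[208]=2
r5=0&2=0
r0=208+4=212
r1=6-1=5
After step 20: r0 = 212.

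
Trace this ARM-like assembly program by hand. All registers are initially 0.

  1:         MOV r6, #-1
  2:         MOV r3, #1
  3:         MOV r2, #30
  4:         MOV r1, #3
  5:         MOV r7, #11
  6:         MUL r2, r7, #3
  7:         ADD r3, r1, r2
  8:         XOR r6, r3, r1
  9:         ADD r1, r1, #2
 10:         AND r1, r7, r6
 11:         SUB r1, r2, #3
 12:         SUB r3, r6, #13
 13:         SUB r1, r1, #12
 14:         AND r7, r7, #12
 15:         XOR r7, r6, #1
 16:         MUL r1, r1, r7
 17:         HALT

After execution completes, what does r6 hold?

MOV r6, #-1 → r6=-1
MOV r3, #1 → r3=1
MOV r2, #30 → r2=30
MOV r1, #3 → r1=3
MOV r7, #11 → r7=11
MUL r2, r7, #3 → r2=11*3=33
ADD r3, r1, r2 → r3=3+33=36
XOR r6, r3, r1 → r6=36^3=39
ADD r1, r1, #2 → r1=3+2=5
AND r1, r7, r6 → r1=11&39=3
SUB r1, r2, #3 → r1=33-3=30
SUB r3, r6, #13 → r3=39-13=26
SUB r1, r1, #12 → r1=30-12=18
AND r7, r7, #12 → r7=11&12=8
XOR r7, r6, #1 → r7=39^1=38
MUL r1, r1, r7 → r1=18*38=684
halt.

39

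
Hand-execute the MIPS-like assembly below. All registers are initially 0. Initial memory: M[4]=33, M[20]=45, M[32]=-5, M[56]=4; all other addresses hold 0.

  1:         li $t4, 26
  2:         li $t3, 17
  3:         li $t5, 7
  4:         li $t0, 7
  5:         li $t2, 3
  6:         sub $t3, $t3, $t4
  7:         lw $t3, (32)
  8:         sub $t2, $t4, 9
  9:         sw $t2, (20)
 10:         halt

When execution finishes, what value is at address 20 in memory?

17

$t4=26
$t3=17
$t5=7
$t0=7
$t2=3
$t3=17-26=-9
$t3=M[32]=-5
$t2=26-9=17
sw $t2, (20) → M[20]=17
halt.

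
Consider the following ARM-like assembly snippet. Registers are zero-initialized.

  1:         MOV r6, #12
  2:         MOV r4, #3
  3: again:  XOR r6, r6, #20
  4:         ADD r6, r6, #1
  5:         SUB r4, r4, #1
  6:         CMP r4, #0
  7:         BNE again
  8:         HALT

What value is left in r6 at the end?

27

MOV r6, #12 → r6=12
MOV r4, #3 → r4=3
XOR r6, r6, #20 → r6=12^20=24
ADD r6, r6, #1 → r6=24+1=25
SUB r4, r4, #1 → r4=3-1=2
CMP r4, #0  (cmp 2,0)
BNE again: taken
XOR r6, r6, #20 → r6=25^20=13
ADD r6, r6, #1 → r6=13+1=14
SUB r4, r4, #1 → r4=2-1=1
CMP r4, #0  (cmp 1,0)
BNE again: taken
XOR r6, r6, #20 → r6=14^20=26
ADD r6, r6, #1 → r6=26+1=27
SUB r4, r4, #1 → r4=1-1=0
CMP r4, #0  (cmp 0,0)
BNE again: not taken
halt.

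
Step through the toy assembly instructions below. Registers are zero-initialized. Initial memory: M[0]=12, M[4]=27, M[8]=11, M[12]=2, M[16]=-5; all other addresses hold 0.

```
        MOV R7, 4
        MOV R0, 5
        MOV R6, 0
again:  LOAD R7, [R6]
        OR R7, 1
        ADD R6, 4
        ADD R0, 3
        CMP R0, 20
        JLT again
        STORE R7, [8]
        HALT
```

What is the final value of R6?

20

after MOV R7, 4: R7=4
after MOV R0, 5: R0=5
after MOV R6, 0: R6=0
after LOAD R7, [R6]: R7=M[0]=12
after OR R7, 1: R7=12|1=13
after ADD R6, 4: R6=0+4=4
after ADD R0, 3: R0=5+3=8
CMP R0, 20  (cmp 8,20)
JLT again: taken
after LOAD R7, [R6]: R7=M[4]=27
after OR R7, 1: R7=27|1=27
after ADD R6, 4: R6=4+4=8
after ADD R0, 3: R0=8+3=11
CMP R0, 20  (cmp 11,20)
JLT again: taken
after LOAD R7, [R6]: R7=M[8]=11
after OR R7, 1: R7=11|1=11
after ADD R6, 4: R6=8+4=12
after ADD R0, 3: R0=11+3=14
CMP R0, 20  (cmp 14,20)
JLT again: taken
after LOAD R7, [R6]: R7=M[12]=2
after OR R7, 1: R7=2|1=3
after ADD R6, 4: R6=12+4=16
after ADD R0, 3: R0=14+3=17
CMP R0, 20  (cmp 17,20)
JLT again: taken
after LOAD R7, [R6]: R7=M[16]=-5
after OR R7, 1: R7=(-5)|1=-5
after ADD R6, 4: R6=16+4=20
after ADD R0, 3: R0=17+3=20
CMP R0, 20  (cmp 20,20)
JLT again: not taken
STORE R7, [8] → M[8]=-5
halt.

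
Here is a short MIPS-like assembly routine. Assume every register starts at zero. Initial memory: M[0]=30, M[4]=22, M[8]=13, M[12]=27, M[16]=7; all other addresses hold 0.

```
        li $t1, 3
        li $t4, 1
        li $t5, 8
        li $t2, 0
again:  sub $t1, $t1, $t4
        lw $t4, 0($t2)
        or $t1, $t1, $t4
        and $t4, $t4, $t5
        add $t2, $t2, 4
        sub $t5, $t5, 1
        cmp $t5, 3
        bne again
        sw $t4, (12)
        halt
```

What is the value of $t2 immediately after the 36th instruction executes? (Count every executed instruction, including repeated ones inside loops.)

16

li $t1, 3 → $t1=3
li $t4, 1 → $t4=1
li $t5, 8 → $t5=8
li $t2, 0 → $t2=0
sub $t1, $t1, $t4 → $t1=3-1=2
lw $t4, 0($t2) → $t4=M[0]=30
or $t1, $t1, $t4 → $t1=2|30=30
and $t4, $t4, $t5 → $t4=30&8=8
add $t2, $t2, 4 → $t2=0+4=4
sub $t5, $t5, 1 → $t5=8-1=7
cmp $t5, 3  (cmp 7,3)
bne again: taken
sub $t1, $t1, $t4 → $t1=30-8=22
lw $t4, 0($t2) → $t4=M[4]=22
or $t1, $t1, $t4 → $t1=22|22=22
and $t4, $t4, $t5 → $t4=22&7=6
add $t2, $t2, 4 → $t2=4+4=8
sub $t5, $t5, 1 → $t5=7-1=6
cmp $t5, 3  (cmp 6,3)
bne again: taken
sub $t1, $t1, $t4 → $t1=22-6=16
lw $t4, 0($t2) → $t4=M[8]=13
or $t1, $t1, $t4 → $t1=16|13=29
and $t4, $t4, $t5 → $t4=13&6=4
add $t2, $t2, 4 → $t2=8+4=12
sub $t5, $t5, 1 → $t5=6-1=5
cmp $t5, 3  (cmp 5,3)
bne again: taken
sub $t1, $t1, $t4 → $t1=29-4=25
lw $t4, 0($t2) → $t4=M[12]=27
or $t1, $t1, $t4 → $t1=25|27=27
and $t4, $t4, $t5 → $t4=27&5=1
add $t2, $t2, 4 → $t2=12+4=16
sub $t5, $t5, 1 → $t5=5-1=4
cmp $t5, 3  (cmp 4,3)
bne again: taken
After step 36: $t2 = 16.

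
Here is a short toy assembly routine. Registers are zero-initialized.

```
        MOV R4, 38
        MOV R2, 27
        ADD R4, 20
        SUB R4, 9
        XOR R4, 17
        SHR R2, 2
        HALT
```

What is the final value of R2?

6

after MOV R4, 38: R4=38
after MOV R2, 27: R2=27
after ADD R4, 20: R4=38+20=58
after SUB R4, 9: R4=58-9=49
after XOR R4, 17: R4=49^17=32
after SHR R2, 2: R2=27>>2=6
halt.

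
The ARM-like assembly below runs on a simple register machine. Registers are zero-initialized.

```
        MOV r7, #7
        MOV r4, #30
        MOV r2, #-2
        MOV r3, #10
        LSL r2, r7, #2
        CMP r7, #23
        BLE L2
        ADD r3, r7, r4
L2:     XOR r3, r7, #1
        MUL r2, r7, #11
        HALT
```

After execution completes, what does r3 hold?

r7=7
r4=30
r2=-2
r3=10
r2=7<<2=28
CMP r7, #23  (cmp 7,23)
BLE L2: taken
r3=7^1=6
r2=7*11=77
halt.

6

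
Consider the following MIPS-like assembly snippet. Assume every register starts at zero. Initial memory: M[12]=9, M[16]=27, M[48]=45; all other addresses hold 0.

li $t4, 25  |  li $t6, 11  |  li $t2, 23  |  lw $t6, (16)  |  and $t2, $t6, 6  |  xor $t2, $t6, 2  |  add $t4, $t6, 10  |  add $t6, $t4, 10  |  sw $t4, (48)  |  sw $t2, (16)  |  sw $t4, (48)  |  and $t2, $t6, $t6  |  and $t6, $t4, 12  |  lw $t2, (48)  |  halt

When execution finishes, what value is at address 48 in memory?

37

after li $t4, 25: $t4=25
after li $t6, 11: $t6=11
after li $t2, 23: $t2=23
after lw $t6, (16): $t6=M[16]=27
after and $t2, $t6, 6: $t2=27&6=2
after xor $t2, $t6, 2: $t2=27^2=25
after add $t4, $t6, 10: $t4=27+10=37
after add $t6, $t4, 10: $t6=37+10=47
sw $t4, (48) → M[48]=37
sw $t2, (16) → M[16]=25
sw $t4, (48) → M[48]=37
after and $t2, $t6, $t6: $t2=47&47=47
after and $t6, $t4, 12: $t6=37&12=4
after lw $t2, (48): $t2=M[48]=37
halt.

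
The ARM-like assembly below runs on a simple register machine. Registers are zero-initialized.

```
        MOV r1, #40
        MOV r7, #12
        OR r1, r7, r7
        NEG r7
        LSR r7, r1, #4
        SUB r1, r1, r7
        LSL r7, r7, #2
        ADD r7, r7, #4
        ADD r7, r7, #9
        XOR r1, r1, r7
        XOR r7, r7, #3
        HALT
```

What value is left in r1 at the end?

1

r1=40
r7=12
r1=12|12=12
r7=-(12)=-12
r7=12>>4=0
r1=12-0=12
r7=0<<2=0
r7=0+4=4
r7=4+9=13
r1=12^13=1
r7=13^3=14
halt.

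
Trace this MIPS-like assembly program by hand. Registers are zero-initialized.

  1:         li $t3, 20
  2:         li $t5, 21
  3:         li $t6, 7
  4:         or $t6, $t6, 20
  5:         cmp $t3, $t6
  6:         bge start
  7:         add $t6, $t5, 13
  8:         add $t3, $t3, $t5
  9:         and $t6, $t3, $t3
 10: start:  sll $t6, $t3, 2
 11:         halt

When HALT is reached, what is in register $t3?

after li $t3, 20: $t3=20
after li $t5, 21: $t5=21
after li $t6, 7: $t6=7
after or $t6, $t6, 20: $t6=7|20=23
cmp $t3, $t6  (cmp 20,23)
bge start: not taken
after add $t6, $t5, 13: $t6=21+13=34
after add $t3, $t3, $t5: $t3=20+21=41
after and $t6, $t3, $t3: $t6=41&41=41
after sll $t6, $t3, 2: $t6=41<<2=164
halt.

41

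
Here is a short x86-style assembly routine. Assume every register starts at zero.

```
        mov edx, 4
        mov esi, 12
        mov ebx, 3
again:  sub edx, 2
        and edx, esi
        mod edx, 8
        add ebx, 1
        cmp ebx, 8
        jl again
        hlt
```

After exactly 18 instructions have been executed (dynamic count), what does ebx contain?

5

after mov edx, 4: edx=4
after mov esi, 12: esi=12
after mov ebx, 3: ebx=3
after sub edx, 2: edx=4-2=2
after and edx, esi: edx=2&12=0
after mod edx, 8: edx=0%8=0
after add ebx, 1: ebx=3+1=4
cmp ebx, 8  (cmp 4,8)
jl again: taken
after sub edx, 2: edx=0-2=-2
after and edx, esi: edx=(-2)&12=12
after mod edx, 8: edx=12%8=4
after add ebx, 1: ebx=4+1=5
cmp ebx, 8  (cmp 5,8)
jl again: taken
after sub edx, 2: edx=4-2=2
after and edx, esi: edx=2&12=0
after mod edx, 8: edx=0%8=0
After step 18: ebx = 5.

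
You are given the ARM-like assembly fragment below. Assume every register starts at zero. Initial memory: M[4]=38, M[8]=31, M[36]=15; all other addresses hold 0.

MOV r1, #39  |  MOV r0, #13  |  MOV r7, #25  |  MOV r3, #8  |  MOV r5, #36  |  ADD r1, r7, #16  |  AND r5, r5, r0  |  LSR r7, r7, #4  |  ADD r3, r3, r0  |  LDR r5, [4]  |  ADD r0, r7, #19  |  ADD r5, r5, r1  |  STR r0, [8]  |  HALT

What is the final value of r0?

20

MOV r1, #39 → r1=39
MOV r0, #13 → r0=13
MOV r7, #25 → r7=25
MOV r3, #8 → r3=8
MOV r5, #36 → r5=36
ADD r1, r7, #16 → r1=25+16=41
AND r5, r5, r0 → r5=36&13=4
LSR r7, r7, #4 → r7=25>>4=1
ADD r3, r3, r0 → r3=8+13=21
LDR r5, [4] → r5=M[4]=38
ADD r0, r7, #19 → r0=1+19=20
ADD r5, r5, r1 → r5=38+41=79
STR r0, [8] → M[8]=20
halt.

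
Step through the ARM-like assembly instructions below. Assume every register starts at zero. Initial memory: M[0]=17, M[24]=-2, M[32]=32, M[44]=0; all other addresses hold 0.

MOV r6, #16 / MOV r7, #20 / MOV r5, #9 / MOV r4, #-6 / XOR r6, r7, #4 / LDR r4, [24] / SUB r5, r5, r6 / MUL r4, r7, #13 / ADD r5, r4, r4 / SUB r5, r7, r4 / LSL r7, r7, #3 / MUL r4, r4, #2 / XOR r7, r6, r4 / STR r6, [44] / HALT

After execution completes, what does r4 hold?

r6=16
r7=20
r5=9
r4=-6
r6=20^4=16
r4=M[24]=-2
r5=9-16=-7
r4=20*13=260
r5=260+260=520
r5=20-260=-240
r7=20<<3=160
r4=260*2=520
r7=16^520=536
STR r6, [44] → M[44]=16
halt.

520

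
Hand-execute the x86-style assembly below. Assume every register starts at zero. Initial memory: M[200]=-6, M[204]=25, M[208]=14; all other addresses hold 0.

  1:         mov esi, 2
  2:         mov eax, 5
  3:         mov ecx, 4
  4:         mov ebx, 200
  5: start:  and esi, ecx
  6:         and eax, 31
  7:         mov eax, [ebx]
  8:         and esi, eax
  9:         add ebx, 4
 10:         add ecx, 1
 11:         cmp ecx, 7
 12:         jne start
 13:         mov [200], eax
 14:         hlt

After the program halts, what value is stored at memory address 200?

14

esi=2
eax=5
ecx=4
ebx=200
esi=2&4=0
eax=5&31=5
eax=M[200]=-6
esi=0&(-6)=0
ebx=200+4=204
ecx=4+1=5
cmp ecx, 7  (cmp 5,7)
jne start: taken
esi=0&5=0
eax=(-6)&31=26
eax=M[204]=25
esi=0&25=0
ebx=204+4=208
ecx=5+1=6
cmp ecx, 7  (cmp 6,7)
jne start: taken
esi=0&6=0
eax=25&31=25
eax=M[208]=14
esi=0&14=0
ebx=208+4=212
ecx=6+1=7
cmp ecx, 7  (cmp 7,7)
jne start: not taken
mov [200], eax → M[200]=14
halt.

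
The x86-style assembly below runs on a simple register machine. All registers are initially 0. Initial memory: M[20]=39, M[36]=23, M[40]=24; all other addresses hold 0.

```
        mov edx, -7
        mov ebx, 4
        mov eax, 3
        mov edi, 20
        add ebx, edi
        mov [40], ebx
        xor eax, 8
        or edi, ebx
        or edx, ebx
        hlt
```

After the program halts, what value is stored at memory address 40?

24

after mov edx, -7: edx=-7
after mov ebx, 4: ebx=4
after mov eax, 3: eax=3
after mov edi, 20: edi=20
after add ebx, edi: ebx=4+20=24
mov [40], ebx → M[40]=24
after xor eax, 8: eax=3^8=11
after or edi, ebx: edi=20|24=28
after or edx, ebx: edx=(-7)|24=-7
halt.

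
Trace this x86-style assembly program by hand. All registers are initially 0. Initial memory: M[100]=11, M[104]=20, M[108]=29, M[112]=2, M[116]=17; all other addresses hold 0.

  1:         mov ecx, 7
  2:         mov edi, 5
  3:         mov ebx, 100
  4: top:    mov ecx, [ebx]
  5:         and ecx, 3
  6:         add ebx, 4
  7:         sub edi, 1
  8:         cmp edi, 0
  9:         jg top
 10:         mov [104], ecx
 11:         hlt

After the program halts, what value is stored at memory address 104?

mov ecx, 7 → ecx=7
mov edi, 5 → edi=5
mov ebx, 100 → ebx=100
mov ecx, [ebx] → ecx=M[100]=11
and ecx, 3 → ecx=11&3=3
add ebx, 4 → ebx=100+4=104
sub edi, 1 → edi=5-1=4
cmp edi, 0  (cmp 4,0)
jg top: taken
mov ecx, [ebx] → ecx=M[104]=20
and ecx, 3 → ecx=20&3=0
add ebx, 4 → ebx=104+4=108
sub edi, 1 → edi=4-1=3
cmp edi, 0  (cmp 3,0)
jg top: taken
mov ecx, [ebx] → ecx=M[108]=29
and ecx, 3 → ecx=29&3=1
add ebx, 4 → ebx=108+4=112
sub edi, 1 → edi=3-1=2
cmp edi, 0  (cmp 2,0)
jg top: taken
mov ecx, [ebx] → ecx=M[112]=2
and ecx, 3 → ecx=2&3=2
add ebx, 4 → ebx=112+4=116
sub edi, 1 → edi=2-1=1
cmp edi, 0  (cmp 1,0)
jg top: taken
mov ecx, [ebx] → ecx=M[116]=17
and ecx, 3 → ecx=17&3=1
add ebx, 4 → ebx=116+4=120
sub edi, 1 → edi=1-1=0
cmp edi, 0  (cmp 0,0)
jg top: not taken
mov [104], ecx → M[104]=1
halt.

1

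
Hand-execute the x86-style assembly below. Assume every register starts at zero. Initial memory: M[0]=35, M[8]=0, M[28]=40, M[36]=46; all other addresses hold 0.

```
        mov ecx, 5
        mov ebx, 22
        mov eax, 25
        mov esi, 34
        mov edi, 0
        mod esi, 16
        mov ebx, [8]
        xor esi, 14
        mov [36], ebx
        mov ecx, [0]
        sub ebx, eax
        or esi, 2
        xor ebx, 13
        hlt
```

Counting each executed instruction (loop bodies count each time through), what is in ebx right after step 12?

-25

ecx=5
ebx=22
eax=25
esi=34
edi=0
esi=34%16=2
ebx=M[8]=0
esi=2^14=12
mov [36], ebx → M[36]=0
ecx=M[0]=35
ebx=0-25=-25
esi=12|2=14
After step 12: ebx = -25.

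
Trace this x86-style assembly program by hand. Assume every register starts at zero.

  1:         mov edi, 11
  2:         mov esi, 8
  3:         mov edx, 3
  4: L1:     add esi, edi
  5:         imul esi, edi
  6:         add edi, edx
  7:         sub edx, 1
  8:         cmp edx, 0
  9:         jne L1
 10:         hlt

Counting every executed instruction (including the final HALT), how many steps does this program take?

after mov edi, 11: edi=11
after mov esi, 8: esi=8
after mov edx, 3: edx=3
after add esi, edi: esi=8+11=19
after imul esi, edi: esi=19*11=209
after add edi, edx: edi=11+3=14
after sub edx, 1: edx=3-1=2
cmp edx, 0  (cmp 2,0)
jne L1: taken
after add esi, edi: esi=209+14=223
after imul esi, edi: esi=223*14=3122
after add edi, edx: edi=14+2=16
after sub edx, 1: edx=2-1=1
cmp edx, 0  (cmp 1,0)
jne L1: taken
after add esi, edi: esi=3122+16=3138
after imul esi, edi: esi=3138*16=50208
after add edi, edx: edi=16+1=17
after sub edx, 1: edx=1-1=0
cmp edx, 0  (cmp 0,0)
jne L1: not taken
halt.
Total executed instructions: 22.

22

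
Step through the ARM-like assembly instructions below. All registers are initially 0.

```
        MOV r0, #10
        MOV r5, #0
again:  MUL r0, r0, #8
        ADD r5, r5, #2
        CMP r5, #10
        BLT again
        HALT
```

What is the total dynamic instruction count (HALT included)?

after MOV r0, #10: r0=10
after MOV r5, #0: r5=0
after MUL r0, r0, #8: r0=10*8=80
after ADD r5, r5, #2: r5=0+2=2
CMP r5, #10  (cmp 2,10)
BLT again: taken
after MUL r0, r0, #8: r0=80*8=640
after ADD r5, r5, #2: r5=2+2=4
CMP r5, #10  (cmp 4,10)
BLT again: taken
after MUL r0, r0, #8: r0=640*8=5120
after ADD r5, r5, #2: r5=4+2=6
CMP r5, #10  (cmp 6,10)
BLT again: taken
after MUL r0, r0, #8: r0=5120*8=40960
after ADD r5, r5, #2: r5=6+2=8
CMP r5, #10  (cmp 8,10)
BLT again: taken
after MUL r0, r0, #8: r0=40960*8=327680
after ADD r5, r5, #2: r5=8+2=10
CMP r5, #10  (cmp 10,10)
BLT again: not taken
halt.
Total executed instructions: 23.

23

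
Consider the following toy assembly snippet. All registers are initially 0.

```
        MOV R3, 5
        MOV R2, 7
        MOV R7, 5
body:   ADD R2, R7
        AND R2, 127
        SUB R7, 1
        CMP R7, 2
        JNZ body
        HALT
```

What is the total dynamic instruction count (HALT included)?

19

R3=5
R2=7
R7=5
R2=7+5=12
R2=12&127=12
R7=5-1=4
CMP R7, 2  (cmp 4,2)
JNZ body: taken
R2=12+4=16
R2=16&127=16
R7=4-1=3
CMP R7, 2  (cmp 3,2)
JNZ body: taken
R2=16+3=19
R2=19&127=19
R7=3-1=2
CMP R7, 2  (cmp 2,2)
JNZ body: not taken
halt.
Total executed instructions: 19.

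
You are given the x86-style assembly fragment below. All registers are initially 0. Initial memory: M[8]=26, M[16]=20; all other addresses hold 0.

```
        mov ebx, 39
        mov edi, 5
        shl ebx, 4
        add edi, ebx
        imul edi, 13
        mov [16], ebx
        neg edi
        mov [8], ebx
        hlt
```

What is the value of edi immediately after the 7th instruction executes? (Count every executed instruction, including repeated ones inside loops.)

after mov ebx, 39: ebx=39
after mov edi, 5: edi=5
after shl ebx, 4: ebx=39<<4=624
after add edi, ebx: edi=5+624=629
after imul edi, 13: edi=629*13=8177
mov [16], ebx → M[16]=624
after neg edi: edi=-(8177)=-8177
After step 7: edi = -8177.

-8177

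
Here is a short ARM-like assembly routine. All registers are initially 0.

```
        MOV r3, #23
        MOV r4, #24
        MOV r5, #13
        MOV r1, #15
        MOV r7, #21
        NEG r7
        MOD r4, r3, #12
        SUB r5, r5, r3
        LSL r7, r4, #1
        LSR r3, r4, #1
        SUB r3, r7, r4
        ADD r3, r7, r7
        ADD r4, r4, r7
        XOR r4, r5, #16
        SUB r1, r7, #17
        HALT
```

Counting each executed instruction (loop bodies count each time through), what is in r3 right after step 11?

11

after MOV r3, #23: r3=23
after MOV r4, #24: r4=24
after MOV r5, #13: r5=13
after MOV r1, #15: r1=15
after MOV r7, #21: r7=21
after NEG r7: r7=-(21)=-21
after MOD r4, r3, #12: r4=23%12=11
after SUB r5, r5, r3: r5=13-23=-10
after LSL r7, r4, #1: r7=11<<1=22
after LSR r3, r4, #1: r3=11>>1=5
after SUB r3, r7, r4: r3=22-11=11
After step 11: r3 = 11.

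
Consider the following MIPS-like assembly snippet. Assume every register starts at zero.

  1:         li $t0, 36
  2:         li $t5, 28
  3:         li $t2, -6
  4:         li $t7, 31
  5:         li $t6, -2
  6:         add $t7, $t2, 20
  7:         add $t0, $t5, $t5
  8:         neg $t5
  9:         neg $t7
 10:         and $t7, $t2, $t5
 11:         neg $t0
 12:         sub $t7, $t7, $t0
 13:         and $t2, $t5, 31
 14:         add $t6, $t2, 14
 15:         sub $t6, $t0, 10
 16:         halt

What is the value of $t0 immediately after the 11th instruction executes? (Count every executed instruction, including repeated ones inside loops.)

after li $t0, 36: $t0=36
after li $t5, 28: $t5=28
after li $t2, -6: $t2=-6
after li $t7, 31: $t7=31
after li $t6, -2: $t6=-2
after add $t7, $t2, 20: $t7=(-6)+20=14
after add $t0, $t5, $t5: $t0=28+28=56
after neg $t5: $t5=-(28)=-28
after neg $t7: $t7=-(14)=-14
after and $t7, $t2, $t5: $t7=(-6)&(-28)=-32
after neg $t0: $t0=-(56)=-56
After step 11: $t0 = -56.

-56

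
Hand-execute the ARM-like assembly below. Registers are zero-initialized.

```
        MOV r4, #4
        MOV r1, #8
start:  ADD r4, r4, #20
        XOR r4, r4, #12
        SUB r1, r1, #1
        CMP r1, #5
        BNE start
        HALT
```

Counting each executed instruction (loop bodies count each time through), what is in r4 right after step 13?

56

after MOV r4, #4: r4=4
after MOV r1, #8: r1=8
after ADD r4, r4, #20: r4=4+20=24
after XOR r4, r4, #12: r4=24^12=20
after SUB r1, r1, #1: r1=8-1=7
CMP r1, #5  (cmp 7,5)
BNE start: taken
after ADD r4, r4, #20: r4=20+20=40
after XOR r4, r4, #12: r4=40^12=36
after SUB r1, r1, #1: r1=7-1=6
CMP r1, #5  (cmp 6,5)
BNE start: taken
after ADD r4, r4, #20: r4=36+20=56
After step 13: r4 = 56.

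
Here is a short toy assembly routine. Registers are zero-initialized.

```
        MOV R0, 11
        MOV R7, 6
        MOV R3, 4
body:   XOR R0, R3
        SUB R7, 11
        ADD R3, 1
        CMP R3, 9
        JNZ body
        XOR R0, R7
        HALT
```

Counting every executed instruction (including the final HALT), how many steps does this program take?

R0=11
R7=6
R3=4
R0=11^4=15
R7=6-11=-5
R3=4+1=5
CMP R3, 9  (cmp 5,9)
JNZ body: taken
R0=15^5=10
R7=(-5)-11=-16
R3=5+1=6
CMP R3, 9  (cmp 6,9)
JNZ body: taken
R0=10^6=12
R7=(-16)-11=-27
R3=6+1=7
CMP R3, 9  (cmp 7,9)
JNZ body: taken
R0=12^7=11
R7=(-27)-11=-38
R3=7+1=8
CMP R3, 9  (cmp 8,9)
JNZ body: taken
R0=11^8=3
R7=(-38)-11=-49
R3=8+1=9
CMP R3, 9  (cmp 9,9)
JNZ body: not taken
R0=3^(-49)=-52
halt.
Total executed instructions: 30.

30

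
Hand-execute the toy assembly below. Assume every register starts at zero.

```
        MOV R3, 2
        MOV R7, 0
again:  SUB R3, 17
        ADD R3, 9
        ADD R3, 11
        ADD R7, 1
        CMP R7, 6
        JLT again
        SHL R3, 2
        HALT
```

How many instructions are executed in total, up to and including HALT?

R3=2
R7=0
R3=2-17=-15
R3=(-15)+9=-6
R3=(-6)+11=5
R7=0+1=1
CMP R7, 6  (cmp 1,6)
JLT again: taken
R3=5-17=-12
R3=(-12)+9=-3
R3=(-3)+11=8
R7=1+1=2
CMP R7, 6  (cmp 2,6)
JLT again: taken
R3=8-17=-9
R3=(-9)+9=0
R3=0+11=11
R7=2+1=3
CMP R7, 6  (cmp 3,6)
JLT again: taken
R3=11-17=-6
R3=(-6)+9=3
R3=3+11=14
R7=3+1=4
CMP R7, 6  (cmp 4,6)
JLT again: taken
R3=14-17=-3
R3=(-3)+9=6
R3=6+11=17
R7=4+1=5
CMP R7, 6  (cmp 5,6)
JLT again: taken
R3=17-17=0
R3=0+9=9
R3=9+11=20
R7=5+1=6
CMP R7, 6  (cmp 6,6)
JLT again: not taken
R3=20<<2=80
halt.
Total executed instructions: 40.

40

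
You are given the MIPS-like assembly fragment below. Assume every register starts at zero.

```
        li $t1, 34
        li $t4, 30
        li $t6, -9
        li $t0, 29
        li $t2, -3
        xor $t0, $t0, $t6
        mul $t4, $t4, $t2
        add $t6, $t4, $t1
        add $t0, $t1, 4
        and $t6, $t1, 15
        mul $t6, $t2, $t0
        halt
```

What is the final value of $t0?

li $t1, 34 → $t1=34
li $t4, 30 → $t4=30
li $t6, -9 → $t6=-9
li $t0, 29 → $t0=29
li $t2, -3 → $t2=-3
xor $t0, $t0, $t6 → $t0=29^(-9)=-22
mul $t4, $t4, $t2 → $t4=30*(-3)=-90
add $t6, $t4, $t1 → $t6=(-90)+34=-56
add $t0, $t1, 4 → $t0=34+4=38
and $t6, $t1, 15 → $t6=34&15=2
mul $t6, $t2, $t0 → $t6=(-3)*38=-114
halt.

38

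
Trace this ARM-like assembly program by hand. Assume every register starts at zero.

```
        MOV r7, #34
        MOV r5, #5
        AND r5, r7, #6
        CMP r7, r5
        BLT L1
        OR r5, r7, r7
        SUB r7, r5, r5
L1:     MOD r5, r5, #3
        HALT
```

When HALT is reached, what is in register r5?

after MOV r7, #34: r7=34
after MOV r5, #5: r5=5
after AND r5, r7, #6: r5=34&6=2
CMP r7, r5  (cmp 34,2)
BLT L1: not taken
after OR r5, r7, r7: r5=34|34=34
after SUB r7, r5, r5: r7=34-34=0
after MOD r5, r5, #3: r5=34%3=1
halt.

1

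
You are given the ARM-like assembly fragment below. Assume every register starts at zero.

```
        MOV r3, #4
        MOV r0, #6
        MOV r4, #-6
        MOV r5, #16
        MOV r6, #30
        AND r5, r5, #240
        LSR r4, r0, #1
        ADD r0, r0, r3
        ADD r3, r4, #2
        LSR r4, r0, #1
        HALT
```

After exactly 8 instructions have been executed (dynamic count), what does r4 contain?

MOV r3, #4 → r3=4
MOV r0, #6 → r0=6
MOV r4, #-6 → r4=-6
MOV r5, #16 → r5=16
MOV r6, #30 → r6=30
AND r5, r5, #240 → r5=16&240=16
LSR r4, r0, #1 → r4=6>>1=3
ADD r0, r0, r3 → r0=6+4=10
After step 8: r4 = 3.

3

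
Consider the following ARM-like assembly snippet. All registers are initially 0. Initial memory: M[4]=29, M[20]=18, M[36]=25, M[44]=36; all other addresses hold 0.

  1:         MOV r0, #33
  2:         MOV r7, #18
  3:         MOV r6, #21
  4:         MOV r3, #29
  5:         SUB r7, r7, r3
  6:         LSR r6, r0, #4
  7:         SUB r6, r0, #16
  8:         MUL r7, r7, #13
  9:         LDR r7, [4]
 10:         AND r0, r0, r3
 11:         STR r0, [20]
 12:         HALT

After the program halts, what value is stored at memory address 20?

1

MOV r0, #33 → r0=33
MOV r7, #18 → r7=18
MOV r6, #21 → r6=21
MOV r3, #29 → r3=29
SUB r7, r7, r3 → r7=18-29=-11
LSR r6, r0, #4 → r6=33>>4=2
SUB r6, r0, #16 → r6=33-16=17
MUL r7, r7, #13 → r7=(-11)*13=-143
LDR r7, [4] → r7=M[4]=29
AND r0, r0, r3 → r0=33&29=1
STR r0, [20] → M[20]=1
halt.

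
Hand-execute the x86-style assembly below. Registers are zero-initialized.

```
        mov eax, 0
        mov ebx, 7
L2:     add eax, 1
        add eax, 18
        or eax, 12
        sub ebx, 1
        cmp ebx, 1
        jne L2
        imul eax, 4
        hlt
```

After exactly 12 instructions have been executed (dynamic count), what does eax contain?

mov eax, 0 → eax=0
mov ebx, 7 → ebx=7
add eax, 1 → eax=0+1=1
add eax, 18 → eax=1+18=19
or eax, 12 → eax=19|12=31
sub ebx, 1 → ebx=7-1=6
cmp ebx, 1  (cmp 6,1)
jne L2: taken
add eax, 1 → eax=31+1=32
add eax, 18 → eax=32+18=50
or eax, 12 → eax=50|12=62
sub ebx, 1 → ebx=6-1=5
After step 12: eax = 62.

62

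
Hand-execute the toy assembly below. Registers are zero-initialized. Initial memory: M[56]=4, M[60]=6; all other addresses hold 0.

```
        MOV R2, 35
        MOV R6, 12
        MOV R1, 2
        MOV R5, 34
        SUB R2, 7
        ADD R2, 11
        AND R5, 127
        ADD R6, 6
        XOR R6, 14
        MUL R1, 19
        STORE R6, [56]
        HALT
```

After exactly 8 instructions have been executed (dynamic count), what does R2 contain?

R2=35
R6=12
R1=2
R5=34
R2=35-7=28
R2=28+11=39
R5=34&127=34
R6=12+6=18
After step 8: R2 = 39.

39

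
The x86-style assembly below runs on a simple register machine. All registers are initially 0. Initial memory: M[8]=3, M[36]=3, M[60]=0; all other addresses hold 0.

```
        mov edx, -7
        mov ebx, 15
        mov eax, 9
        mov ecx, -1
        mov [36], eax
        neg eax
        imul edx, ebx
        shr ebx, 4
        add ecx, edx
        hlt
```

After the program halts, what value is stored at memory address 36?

9

after mov edx, -7: edx=-7
after mov ebx, 15: ebx=15
after mov eax, 9: eax=9
after mov ecx, -1: ecx=-1
mov [36], eax → M[36]=9
after neg eax: eax=-(9)=-9
after imul edx, ebx: edx=(-7)*15=-105
after shr ebx, 4: ebx=15>>4=0
after add ecx, edx: ecx=(-1)+(-105)=-106
halt.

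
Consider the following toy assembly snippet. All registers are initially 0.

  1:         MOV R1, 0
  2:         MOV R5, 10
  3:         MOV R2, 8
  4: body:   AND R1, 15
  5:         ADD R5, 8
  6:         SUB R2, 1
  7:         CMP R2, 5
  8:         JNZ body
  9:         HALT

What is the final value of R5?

34

R1=0
R5=10
R2=8
R1=0&15=0
R5=10+8=18
R2=8-1=7
CMP R2, 5  (cmp 7,5)
JNZ body: taken
R1=0&15=0
R5=18+8=26
R2=7-1=6
CMP R2, 5  (cmp 6,5)
JNZ body: taken
R1=0&15=0
R5=26+8=34
R2=6-1=5
CMP R2, 5  (cmp 5,5)
JNZ body: not taken
halt.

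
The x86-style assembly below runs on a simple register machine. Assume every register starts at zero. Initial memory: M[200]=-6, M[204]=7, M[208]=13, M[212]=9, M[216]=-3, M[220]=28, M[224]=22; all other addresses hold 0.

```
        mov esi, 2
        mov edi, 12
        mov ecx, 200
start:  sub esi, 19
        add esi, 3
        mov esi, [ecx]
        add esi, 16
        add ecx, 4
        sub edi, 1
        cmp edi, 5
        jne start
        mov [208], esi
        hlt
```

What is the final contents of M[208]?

mov esi, 2 → esi=2
mov edi, 12 → edi=12
mov ecx, 200 → ecx=200
sub esi, 19 → esi=2-19=-17
add esi, 3 → esi=(-17)+3=-14
mov esi, [ecx] → esi=M[200]=-6
add esi, 16 → esi=(-6)+16=10
add ecx, 4 → ecx=200+4=204
sub edi, 1 → edi=12-1=11
cmp edi, 5  (cmp 11,5)
jne start: taken
sub esi, 19 → esi=10-19=-9
add esi, 3 → esi=(-9)+3=-6
mov esi, [ecx] → esi=M[204]=7
add esi, 16 → esi=7+16=23
add ecx, 4 → ecx=204+4=208
sub edi, 1 → edi=11-1=10
cmp edi, 5  (cmp 10,5)
jne start: taken
sub esi, 19 → esi=23-19=4
add esi, 3 → esi=4+3=7
mov esi, [ecx] → esi=M[208]=13
add esi, 16 → esi=13+16=29
add ecx, 4 → ecx=208+4=212
sub edi, 1 → edi=10-1=9
cmp edi, 5  (cmp 9,5)
jne start: taken
sub esi, 19 → esi=29-19=10
add esi, 3 → esi=10+3=13
mov esi, [ecx] → esi=M[212]=9
add esi, 16 → esi=9+16=25
add ecx, 4 → ecx=212+4=216
sub edi, 1 → edi=9-1=8
cmp edi, 5  (cmp 8,5)
jne start: taken
sub esi, 19 → esi=25-19=6
add esi, 3 → esi=6+3=9
mov esi, [ecx] → esi=M[216]=-3
add esi, 16 → esi=(-3)+16=13
add ecx, 4 → ecx=216+4=220
sub edi, 1 → edi=8-1=7
cmp edi, 5  (cmp 7,5)
jne start: taken
sub esi, 19 → esi=13-19=-6
add esi, 3 → esi=(-6)+3=-3
mov esi, [ecx] → esi=M[220]=28
add esi, 16 → esi=28+16=44
add ecx, 4 → ecx=220+4=224
sub edi, 1 → edi=7-1=6
cmp edi, 5  (cmp 6,5)
jne start: taken
sub esi, 19 → esi=44-19=25
add esi, 3 → esi=25+3=28
mov esi, [ecx] → esi=M[224]=22
add esi, 16 → esi=22+16=38
add ecx, 4 → ecx=224+4=228
sub edi, 1 → edi=6-1=5
cmp edi, 5  (cmp 5,5)
jne start: not taken
mov [208], esi → M[208]=38
halt.

38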